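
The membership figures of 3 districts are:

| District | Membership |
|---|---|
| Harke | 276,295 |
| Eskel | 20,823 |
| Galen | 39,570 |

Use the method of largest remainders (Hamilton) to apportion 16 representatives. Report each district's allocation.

Harke: 13; Eskel: 1; Galen: 2

Total 336688; standard divisor 336688/16 = 21043.
Standard quotas: Harke 13.1300, Eskel 0.9895, Galen 1.8804.
Lower quotas: Harke 13, Eskel 0, Galen 1 (sum 14, leaving 2 seats).
Remainders in descending order: Eskel 0.9895, Galen 0.8804, Harke 0.1300.
Largest remainders: Eskel, Galen receive the extra seats.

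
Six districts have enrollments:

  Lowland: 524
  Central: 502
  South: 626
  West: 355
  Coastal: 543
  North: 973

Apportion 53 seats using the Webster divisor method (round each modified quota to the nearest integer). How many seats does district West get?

Standard divisor 3523/53 ≈ 66.472; standard quotas: Lowland 7.883, Central 7.552, South 9.418, West 5.341, Coastal 8.169, North 14.638.
Rounding to the nearest integer gives Lowland 8, Central 8, South 9, West 5, Coastal 8, North 15 — total 53, matching the house size, so no adjustment is needed.
West receives 5.

5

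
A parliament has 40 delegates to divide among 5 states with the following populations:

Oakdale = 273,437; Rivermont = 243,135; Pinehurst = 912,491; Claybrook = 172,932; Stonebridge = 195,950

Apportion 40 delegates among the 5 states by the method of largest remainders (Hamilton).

The standard divisor is 1797945/40 ≈ 44948.625.
Standard quotas: Oakdale 6.0833, Rivermont 5.4092, Pinehurst 20.3008, Claybrook 3.8473, Stonebridge 4.3594.
Lower quotas: Oakdale 6, Rivermont 5, Pinehurst 20, Claybrook 3, Stonebridge 4 (sum 38, leaving 2 seats).
Remainders in descending order: Claybrook 0.8473, Rivermont 0.4092, Stonebridge 0.3594, Pinehurst 0.3008, Oakdale 0.0833.
Largest remainders: Claybrook, Rivermont receive the extra seats.

Oakdale: 6, Rivermont: 6, Pinehurst: 20, Claybrook: 4, Stonebridge: 4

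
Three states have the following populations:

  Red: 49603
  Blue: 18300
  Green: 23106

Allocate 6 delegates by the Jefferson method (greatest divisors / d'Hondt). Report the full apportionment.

Red 4, Blue 1, Green 1

Standard divisor 91009/6 ≈ 15168.167; standard quotas: Red 3.270, Blue 1.206, Green 1.523.
Rounding down gives 3, 1, 1 = 5 seats, so the divisor must be adjusted.
With modified divisor 12000: modified quotas Red 4.134, Blue 1.525, Green 1.925.
Rounding down: Red 4, Blue 1, Green 1 (total 6).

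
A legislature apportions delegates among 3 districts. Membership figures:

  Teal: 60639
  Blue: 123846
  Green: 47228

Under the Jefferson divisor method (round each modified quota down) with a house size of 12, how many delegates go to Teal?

Standard divisor 231713/12 ≈ 19309.417; standard quotas: Teal 3.140, Blue 6.414, Green 2.446.
Rounding down gives 3, 6, 2 = 11 seats, so the divisor must be adjusted.
With modified divisor 16700: modified quotas Teal 3.631, Blue 7.416, Green 2.828.
Rounding down: Teal 3, Blue 7, Green 2 (total 12).
Teal receives 3.

3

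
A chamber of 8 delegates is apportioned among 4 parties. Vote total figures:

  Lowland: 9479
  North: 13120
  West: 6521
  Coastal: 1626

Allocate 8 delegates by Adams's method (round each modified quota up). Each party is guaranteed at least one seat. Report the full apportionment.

Standard divisor 30746/8 ≈ 3843.25; standard quotas: Lowland 2.466, North 3.414, West 1.697, Coastal 0.423.
Rounding up gives 3, 4, 2, 1 = 10 seats, so the divisor must be adjusted.
With modified divisor 5600: modified quotas Lowland 1.693, North 2.343, West 1.164, Coastal 0.290.
Rounding up: Lowland 2, North 3, West 2, Coastal 1 (total 8).

Lowland: 2, North: 3, West: 2, Coastal: 1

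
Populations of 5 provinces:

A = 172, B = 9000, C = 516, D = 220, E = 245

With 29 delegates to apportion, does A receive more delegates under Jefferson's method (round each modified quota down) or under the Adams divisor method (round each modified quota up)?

Adams

Jefferson: A 0, B 28, C 1, D 0, E 0.
Adams: A 1, B 24, C 2, D 1, E 1.
A gets 0 under Jefferson and 1 under Adams.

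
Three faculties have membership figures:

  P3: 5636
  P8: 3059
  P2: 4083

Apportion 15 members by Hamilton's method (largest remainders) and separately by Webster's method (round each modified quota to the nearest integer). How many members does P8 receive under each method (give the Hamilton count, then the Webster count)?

Hamilton: P3 7, P8 3, P2 5.
Webster: P3 6, P8 4, P2 5.
P8 gets 3 under Hamilton and 4 under Webster.

3 and 4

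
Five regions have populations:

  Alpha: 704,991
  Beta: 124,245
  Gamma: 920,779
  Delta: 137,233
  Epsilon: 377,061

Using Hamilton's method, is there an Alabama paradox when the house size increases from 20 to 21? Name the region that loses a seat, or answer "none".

At 20 seats: Alpha 6, Beta 1, Gamma 8, Delta 1, Epsilon 4.
At 21 seats: Alpha 7, Beta 1, Gamma 9, Delta 1, Epsilon 3.
Epsilon drops from 4 to 3.

Epsilon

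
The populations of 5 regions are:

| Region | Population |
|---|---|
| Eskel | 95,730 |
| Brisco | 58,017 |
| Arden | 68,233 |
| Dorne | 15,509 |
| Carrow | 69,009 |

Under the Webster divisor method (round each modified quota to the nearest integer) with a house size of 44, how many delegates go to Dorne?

Standard divisor 306498/44 ≈ 6965.864; standard quotas: Eskel 13.743, Brisco 8.329, Arden 9.795, Dorne 2.226, Carrow 9.907.
Rounding to the nearest integer gives Eskel 14, Brisco 8, Arden 10, Dorne 2, Carrow 10 — total 44, matching the house size, so no adjustment is needed.
Dorne receives 2.

2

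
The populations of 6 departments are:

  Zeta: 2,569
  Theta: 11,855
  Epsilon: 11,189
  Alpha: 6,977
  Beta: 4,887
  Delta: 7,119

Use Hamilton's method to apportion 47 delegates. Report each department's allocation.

Total 44596; standard divisor 44596/47 ≈ 948.851.
Standard quotas: Zeta 2.7075, Theta 12.4941, Epsilon 11.7922, Alpha 7.3531, Beta 5.1504, Delta 7.5028.
Lower quotas: Zeta 2, Theta 12, Epsilon 11, Alpha 7, Beta 5, Delta 7 (sum 44, leaving 3 seats).
Remainders in descending order: Epsilon 0.7922, Zeta 0.7075, Delta 0.5028, Theta 0.4941, Alpha 0.3531, Beta 0.1504.
Largest remainders: Epsilon, Zeta, Delta receive the extra seats.

Zeta: 3; Theta: 12; Epsilon: 12; Alpha: 7; Beta: 5; Delta: 8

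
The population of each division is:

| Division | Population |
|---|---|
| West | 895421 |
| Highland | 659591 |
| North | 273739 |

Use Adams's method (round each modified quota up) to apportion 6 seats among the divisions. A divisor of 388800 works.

West=3, Highland=2, North=1

With modified divisor 388800: modified quotas West 2.303, Highland 1.696, North 0.704.
Rounding up: West 3, Highland 2, North 1 (total 6).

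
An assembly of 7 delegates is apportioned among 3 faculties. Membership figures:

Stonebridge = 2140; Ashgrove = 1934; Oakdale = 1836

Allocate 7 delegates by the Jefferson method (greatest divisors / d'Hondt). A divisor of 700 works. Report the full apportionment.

Stonebridge=3; Ashgrove=2; Oakdale=2

With modified divisor 700: modified quotas Stonebridge 3.057, Ashgrove 2.763, Oakdale 2.623.
Rounding down: Stonebridge 3, Ashgrove 2, Oakdale 2 (total 7).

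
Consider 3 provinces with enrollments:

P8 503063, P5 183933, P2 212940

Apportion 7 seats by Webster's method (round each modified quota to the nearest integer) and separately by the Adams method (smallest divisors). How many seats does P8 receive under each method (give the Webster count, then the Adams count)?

Webster: P8 4, P5 1, P2 2.
Adams: P8 3, P5 2, P2 2.
P8 gets 4 under Webster and 3 under Adams.

4 and 3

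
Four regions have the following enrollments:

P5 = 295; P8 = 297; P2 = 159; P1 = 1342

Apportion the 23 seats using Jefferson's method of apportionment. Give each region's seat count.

Standard divisor 2093/23 ≈ 91; standard quotas: P5 3.242, P8 3.264, P2 1.747, P1 14.747.
Rounding down gives 3, 3, 1, 14 = 21 seats, so the divisor must be adjusted.
With modified divisor 82: modified quotas P5 3.598, P8 3.622, P2 1.939, P1 16.366.
Rounding down: P5 3, P8 3, P2 1, P1 16 (total 23).

P5 3, P8 3, P2 1, P1 16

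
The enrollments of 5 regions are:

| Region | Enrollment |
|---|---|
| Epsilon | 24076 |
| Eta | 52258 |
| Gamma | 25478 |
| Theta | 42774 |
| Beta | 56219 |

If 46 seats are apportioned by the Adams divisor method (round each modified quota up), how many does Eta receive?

12

Standard divisor 200805/46 ≈ 4365.326; standard quotas: Epsilon 5.515, Eta 11.971, Gamma 5.836, Theta 9.799, Beta 12.879.
Rounding up gives 6, 12, 6, 10, 13 = 47 seats, so the divisor must be adjusted.
With modified divisor 4700: modified quotas Epsilon 5.123, Eta 11.119, Gamma 5.421, Theta 9.101, Beta 11.961.
Rounding up: Epsilon 6, Eta 12, Gamma 6, Theta 10, Beta 12 (total 46).
Eta receives 12.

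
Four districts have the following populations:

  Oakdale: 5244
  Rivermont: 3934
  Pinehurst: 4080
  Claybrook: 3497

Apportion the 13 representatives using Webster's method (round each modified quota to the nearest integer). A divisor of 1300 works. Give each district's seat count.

With modified divisor 1300: modified quotas Oakdale 4.034, Rivermont 3.026, Pinehurst 3.138, Claybrook 2.690.
Rounding to the nearest integer: Oakdale 4, Rivermont 3, Pinehurst 3, Claybrook 3 (total 13).

Oakdale 4, Rivermont 3, Pinehurst 3, Claybrook 3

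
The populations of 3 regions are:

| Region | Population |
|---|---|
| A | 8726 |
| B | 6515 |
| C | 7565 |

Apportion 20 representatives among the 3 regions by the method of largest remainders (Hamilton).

The standard divisor is 22806/20 ≈ 1140.3.
Standard quotas: A 7.6524, B 5.7134, C 6.6342.
Lower quotas: A 7, B 5, C 6 (sum 18, leaving 2 seats).
Remainders in descending order: B 0.7134, A 0.6524, C 0.6342.
The surplus seats go to B, A.

A 8; B 6; C 6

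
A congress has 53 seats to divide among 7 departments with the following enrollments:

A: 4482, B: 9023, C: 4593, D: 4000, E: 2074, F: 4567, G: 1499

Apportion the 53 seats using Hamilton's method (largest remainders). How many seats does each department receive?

Total 30238; standard divisor 30238/53 ≈ 570.528.
Standard quotas: A 7.8559, B 15.8152, C 8.0504, D 7.0110, E 3.6352, F 8.0049, G 2.6274.
Lower quotas: A 7, B 15, C 8, D 7, E 3, F 8, G 2 (sum 50, leaving 3 seats).
Remainders in descending order: A 0.8559, B 0.8152, E 0.6352, G 0.6274, C 0.0504, D 0.0110, F 0.0049.
The surplus seats go to A, B, E.

A: 8, B: 16, C: 8, D: 7, E: 4, F: 8, G: 2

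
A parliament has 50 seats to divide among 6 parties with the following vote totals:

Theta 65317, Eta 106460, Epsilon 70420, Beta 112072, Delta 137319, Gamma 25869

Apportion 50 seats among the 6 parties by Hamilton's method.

Standard divisor: 517457 ÷ 50 ≈ 10349.14.
Standard quotas: Theta 6.3113, Eta 10.2868, Epsilon 6.8044, Beta 10.8291, Delta 13.2686, Gamma 2.4996.
Lower quotas: Theta 6, Eta 10, Epsilon 6, Beta 10, Delta 13, Gamma 2 (sum 47, leaving 3 seats).
Remainders in descending order: Beta 0.8291, Epsilon 0.8044, Gamma 0.4996, Theta 0.3113, Eta 0.2868, Delta 0.2686.
Largest remainders: Beta, Epsilon, Gamma receive the extra seats.

Theta 6; Eta 10; Epsilon 7; Beta 11; Delta 13; Gamma 3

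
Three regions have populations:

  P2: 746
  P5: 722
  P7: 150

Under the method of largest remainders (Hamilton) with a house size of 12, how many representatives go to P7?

Standard divisor: 1618 ÷ 12 ≈ 134.833.
Standard quotas: P2 5.533, P5 5.355, P7 1.112.
Lower quotas: P2 5, P5 5, P7 1 (sum 11, leaving 1 seat).
Remainders in descending order: P2 0.533, P5 0.355, P7 0.112.
Largest remainder: P2 receives the extra seat.
P7 receives 1.

1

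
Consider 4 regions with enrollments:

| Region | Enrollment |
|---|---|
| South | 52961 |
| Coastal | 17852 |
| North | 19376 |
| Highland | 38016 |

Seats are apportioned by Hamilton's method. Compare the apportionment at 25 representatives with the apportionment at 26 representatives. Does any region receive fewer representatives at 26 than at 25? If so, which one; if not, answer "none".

Coastal

At 25 seats: South 10, Coastal 4, North 4, Highland 7.
At 26 seats: South 11, Coastal 3, North 4, Highland 8.
Coastal drops from 4 to 3.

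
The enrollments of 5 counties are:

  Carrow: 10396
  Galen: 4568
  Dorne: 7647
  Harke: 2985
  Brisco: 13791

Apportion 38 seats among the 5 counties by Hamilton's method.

Carrow: 10; Galen: 5; Dorne: 7; Harke: 3; Brisco: 13

Standard divisor: 39387 ÷ 38 ≈ 1036.5.
Standard quotas: Carrow 10.0299, Galen 4.4071, Dorne 7.3777, Harke 2.8799, Brisco 13.3054.
Lower quotas: Carrow 10, Galen 4, Dorne 7, Harke 2, Brisco 13 (sum 36, leaving 2 seats).
Remainders in descending order: Harke 0.8799, Galen 0.4071, Dorne 0.3777, Brisco 0.3054, Carrow 0.0299.
Largest remainders: Harke, Galen receive the extra seats.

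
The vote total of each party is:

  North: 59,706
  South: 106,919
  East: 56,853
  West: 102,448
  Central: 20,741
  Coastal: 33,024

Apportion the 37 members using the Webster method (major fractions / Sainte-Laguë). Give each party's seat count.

North=6, South=10, East=6, West=10, Central=2, Coastal=3

Standard divisor 379691/37 ≈ 10261.919; standard quotas: North 5.818, South 10.419, East 5.540, West 9.983, Central 2.021, Coastal 3.218.
Rounding to the nearest integer gives North 6, South 10, East 6, West 10, Central 2, Coastal 3 — total 37, matching the house size, so no adjustment is needed.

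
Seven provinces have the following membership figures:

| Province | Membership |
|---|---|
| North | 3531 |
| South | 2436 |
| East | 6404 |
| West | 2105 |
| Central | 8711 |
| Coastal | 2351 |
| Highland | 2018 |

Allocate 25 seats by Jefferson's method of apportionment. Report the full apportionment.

North 3, South 2, East 6, West 2, Central 8, Coastal 2, Highland 2

Standard divisor 27556/25 ≈ 1102.24; standard quotas: North 3.203, South 2.210, East 5.810, West 1.910, Central 7.903, Coastal 2.133, Highland 1.831.
Rounding down gives 3, 2, 5, 1, 7, 2, 1 = 21 seats, so the divisor must be adjusted.
With modified divisor 990: modified quotas North 3.567, South 2.461, East 6.469, West 2.126, Central 8.799, Coastal 2.375, Highland 2.038.
Rounding down: North 3, South 2, East 6, West 2, Central 8, Coastal 2, Highland 2 (total 25).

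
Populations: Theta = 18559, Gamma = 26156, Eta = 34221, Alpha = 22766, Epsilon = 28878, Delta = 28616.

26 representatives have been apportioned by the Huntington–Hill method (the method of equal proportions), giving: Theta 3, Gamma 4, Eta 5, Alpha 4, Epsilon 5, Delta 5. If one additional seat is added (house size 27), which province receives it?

Priority for the next seat is population ÷ (√(s·(s+1))).
Priorities: Theta 5357.522, Gamma 5848.659, Eta 6247.871, Alpha 5090.632, Epsilon 5272.377, Delta 5224.543.
Highest priority: Eta.

Eta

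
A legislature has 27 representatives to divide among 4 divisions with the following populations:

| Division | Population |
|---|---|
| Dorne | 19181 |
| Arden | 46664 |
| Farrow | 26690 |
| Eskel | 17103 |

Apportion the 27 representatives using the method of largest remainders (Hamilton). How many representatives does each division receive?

The standard divisor is 109638/27 ≈ 4060.667.
Standard quotas: Dorne 4.7236, Arden 11.4917, Farrow 6.5728, Eskel 4.2119.
Lower quotas: Dorne 4, Arden 11, Farrow 6, Eskel 4 (sum 25, leaving 2 seats).
Remainders in descending order: Dorne 0.7236, Farrow 0.5728, Arden 0.4917, Eskel 0.2119.
The surplus seats go to Dorne, Farrow.

Dorne 5, Arden 11, Farrow 7, Eskel 4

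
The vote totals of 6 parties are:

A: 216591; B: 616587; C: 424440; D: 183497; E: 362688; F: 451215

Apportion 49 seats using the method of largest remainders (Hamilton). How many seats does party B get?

13

Standard divisor: 2255018 ÷ 49 ≈ 46020.776.
Standard quotas: A 4.7064, B 13.3980, C 9.2228, D 3.9873, E 7.8810, F 9.8046.
Lower quotas: A 4, B 13, C 9, D 3, E 7, F 9 (sum 45, leaving 4 seats).
Remainders in descending order: D 0.9873, E 0.8810, F 0.8046, A 0.7064, B 0.3980, C 0.2228.
Largest remainders: D, E, F, A receive the extra seats.
B receives 13.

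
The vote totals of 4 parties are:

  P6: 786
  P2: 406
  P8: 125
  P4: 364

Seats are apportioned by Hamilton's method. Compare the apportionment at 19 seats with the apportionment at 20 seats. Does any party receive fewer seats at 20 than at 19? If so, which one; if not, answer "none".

At 19 seats: P6 9, P2 5, P8 1, P4 4.
At 20 seats: P6 9, P2 5, P8 2, P4 4.
No party's allocation decreased.

none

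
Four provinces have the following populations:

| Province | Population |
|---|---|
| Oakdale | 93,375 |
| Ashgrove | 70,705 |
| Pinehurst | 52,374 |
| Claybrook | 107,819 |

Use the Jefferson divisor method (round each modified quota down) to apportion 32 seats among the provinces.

Standard divisor 324273/32 ≈ 10133.531; standard quotas: Oakdale 9.214, Ashgrove 6.977, Pinehurst 5.168, Claybrook 10.640.
Rounding down gives 9, 6, 5, 10 = 30 seats, so the divisor must be adjusted.
With modified divisor 9600: modified quotas Oakdale 9.727, Ashgrove 7.365, Pinehurst 5.456, Claybrook 11.231.
Rounding down: Oakdale 9, Ashgrove 7, Pinehurst 5, Claybrook 11 (total 32).

Oakdale: 9; Ashgrove: 7; Pinehurst: 5; Claybrook: 11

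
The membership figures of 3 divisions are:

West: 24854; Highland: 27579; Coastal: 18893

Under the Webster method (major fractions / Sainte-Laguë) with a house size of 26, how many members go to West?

Standard divisor 71326/26 ≈ 2743.308; standard quotas: West 9.060, Highland 10.053, Coastal 6.887.
Rounding to the nearest integer gives West 9, Highland 10, Coastal 7 — total 26, matching the house size, so no adjustment is needed.
West receives 9.

9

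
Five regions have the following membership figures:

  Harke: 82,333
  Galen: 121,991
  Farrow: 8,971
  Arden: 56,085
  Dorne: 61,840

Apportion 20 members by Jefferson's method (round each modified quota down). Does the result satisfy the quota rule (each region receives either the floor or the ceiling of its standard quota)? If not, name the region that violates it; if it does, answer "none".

none

Standard quotas: Harke 4.971, Galen 7.366, Farrow 0.542, Arden 3.387, Dorne 3.734.
Jefferson allocation: Harke 5, Galen 8, Farrow 0, Arden 3, Dorne 4.
Every allocation lies between the lower and upper quota.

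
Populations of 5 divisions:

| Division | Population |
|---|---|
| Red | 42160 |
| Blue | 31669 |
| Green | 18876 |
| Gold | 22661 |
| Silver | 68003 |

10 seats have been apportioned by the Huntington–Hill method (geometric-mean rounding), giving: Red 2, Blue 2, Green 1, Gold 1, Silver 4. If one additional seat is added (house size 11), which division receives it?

Red

Priority for the next seat is population ÷ (√(s·(s+1))).
Priorities: Red 17211.748, Blue 12928.815, Green 13347.348, Gold 16023.747, Silver 15205.933.
Highest priority: Red.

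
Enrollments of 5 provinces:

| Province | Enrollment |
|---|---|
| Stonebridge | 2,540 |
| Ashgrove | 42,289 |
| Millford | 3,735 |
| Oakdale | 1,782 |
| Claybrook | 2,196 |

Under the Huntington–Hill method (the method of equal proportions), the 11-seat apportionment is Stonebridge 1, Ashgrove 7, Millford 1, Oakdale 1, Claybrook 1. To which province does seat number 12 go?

Priority for the next seat is population ÷ (√(s·(s+1))).
Priorities: Stonebridge 1796.051, Ashgrove 5651.105, Millford 2641.044, Oakdale 1260.064, Claybrook 1552.806.
Highest priority: Ashgrove.

Ashgrove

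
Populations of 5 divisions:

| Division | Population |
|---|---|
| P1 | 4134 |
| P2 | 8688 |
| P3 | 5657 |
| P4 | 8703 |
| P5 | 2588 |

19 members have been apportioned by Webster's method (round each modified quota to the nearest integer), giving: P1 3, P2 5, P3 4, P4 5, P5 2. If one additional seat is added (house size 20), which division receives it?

P4

Priority for the next seat is population ÷ (current seats + 0.5).
Priorities: P1 1181.143, P2 1579.636, P3 1257.111, P4 1582.364, P5 1035.200.
Highest priority: P4.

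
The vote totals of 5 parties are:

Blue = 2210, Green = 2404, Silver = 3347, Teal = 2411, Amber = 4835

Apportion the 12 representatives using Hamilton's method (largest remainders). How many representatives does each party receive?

Blue: 2, Green: 2, Silver: 2, Teal: 2, Amber: 4

Standard divisor: 15207 ÷ 12 ≈ 1267.25.
Standard quotas: Blue 1.744, Green 1.897, Silver 2.641, Teal 1.903, Amber 3.815.
Lower quotas: Blue 1, Green 1, Silver 2, Teal 1, Amber 3 (sum 8, leaving 4 seats).
Remainders in descending order: Teal 0.903, Green 0.897, Amber 0.815, Blue 0.744, Silver 0.641.
The surplus seats go to Teal, Green, Amber, Blue.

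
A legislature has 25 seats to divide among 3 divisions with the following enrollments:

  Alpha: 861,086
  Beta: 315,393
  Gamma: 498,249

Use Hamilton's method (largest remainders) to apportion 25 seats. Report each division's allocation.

Alpha 13, Beta 5, Gamma 7

Total 1674728; standard divisor 1674728/25 ≈ 66989.12.
Standard quotas: Alpha 12.8541, Beta 4.7081, Gamma 7.4378.
Lower quotas: Alpha 12, Beta 4, Gamma 7 (sum 23, leaving 2 seats).
Remainders in descending order: Alpha 0.8541, Beta 0.7081, Gamma 0.4378.
The surplus seats go to Alpha, Beta.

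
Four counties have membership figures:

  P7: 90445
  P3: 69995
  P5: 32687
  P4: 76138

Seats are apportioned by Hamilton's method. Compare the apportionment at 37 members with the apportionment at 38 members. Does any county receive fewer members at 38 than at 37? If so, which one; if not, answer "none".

P5

At 37 seats: P7 12, P3 10, P5 5, P4 10.
At 38 seats: P7 13, P3 10, P5 4, P4 11.
P5 drops from 5 to 4.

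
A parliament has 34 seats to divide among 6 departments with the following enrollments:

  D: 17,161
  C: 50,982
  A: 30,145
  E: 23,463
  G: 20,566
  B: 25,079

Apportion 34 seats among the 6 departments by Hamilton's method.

D 4, C 10, A 6, E 5, G 4, B 5

Total 167396; standard divisor 167396/34 ≈ 4923.412.
Standard quotas: D 3.4856, C 10.3550, A 6.1228, E 4.7656, G 4.1772, B 5.0938.
Lower quotas: D 3, C 10, A 6, E 4, G 4, B 5 (sum 32, leaving 2 seats).
Remainders in descending order: E 0.7656, D 0.4856, C 0.3550, G 0.1772, A 0.1228, B 0.0938.
The surplus seats go to E, D.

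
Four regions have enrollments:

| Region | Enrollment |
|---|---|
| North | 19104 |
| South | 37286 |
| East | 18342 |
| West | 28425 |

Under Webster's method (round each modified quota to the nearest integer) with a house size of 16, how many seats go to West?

4

Standard divisor 103157/16 ≈ 6447.312; standard quotas: North 2.963, South 5.783, East 2.845, West 4.409.
Rounding to the nearest integer gives North 3, South 6, East 3, West 4 — total 16, matching the house size, so no adjustment is needed.
West receives 4.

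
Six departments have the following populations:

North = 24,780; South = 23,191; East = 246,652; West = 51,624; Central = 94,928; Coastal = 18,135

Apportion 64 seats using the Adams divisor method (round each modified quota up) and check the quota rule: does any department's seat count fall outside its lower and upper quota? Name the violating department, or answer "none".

East

Standard quotas: North 3.453, South 3.231, East 34.368, West 7.193, Central 13.227, Coastal 2.527.
Adams allocation: North 4, South 4, East 33, West 7, Central 13, Coastal 3.
East has quota 34.368 (lower 34, upper 35) but receives 33 — outside the quota interval.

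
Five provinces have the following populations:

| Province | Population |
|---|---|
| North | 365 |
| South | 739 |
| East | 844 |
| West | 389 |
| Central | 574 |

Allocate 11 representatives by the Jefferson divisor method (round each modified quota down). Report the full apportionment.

North 1, South 3, East 4, West 1, Central 2

Standard divisor 2911/11 ≈ 264.636; standard quotas: North 1.379, South 2.793, East 3.189, West 1.470, Central 2.169.
Rounding down gives 1, 2, 3, 1, 2 = 9 seats, so the divisor must be adjusted.
With modified divisor 200: modified quotas North 1.825, South 3.695, East 4.220, West 1.945, Central 2.870.
Rounding down: North 1, South 3, East 4, West 1, Central 2 (total 11).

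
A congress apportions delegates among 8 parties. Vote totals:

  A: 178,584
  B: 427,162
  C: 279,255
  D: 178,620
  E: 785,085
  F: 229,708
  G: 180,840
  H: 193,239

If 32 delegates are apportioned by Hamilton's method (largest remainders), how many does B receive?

The standard divisor is 2452493/32 ≈ 76640.406.
Standard quotas: A 2.3302, B 5.5736, C 3.6437, D 2.3306, E 10.2437, F 2.9972, G 2.3596, H 2.5214.
Lower quotas: A 2, B 5, C 3, D 2, E 10, F 2, G 2, H 2 (sum 28, leaving 4 seats).
Remainders in descending order: F 0.9972, C 0.6437, B 0.5736, H 0.5214, G 0.3596, D 0.3306, A 0.3302, E 0.2437.
The surplus seats go to F, C, B, H.
B receives 6.

6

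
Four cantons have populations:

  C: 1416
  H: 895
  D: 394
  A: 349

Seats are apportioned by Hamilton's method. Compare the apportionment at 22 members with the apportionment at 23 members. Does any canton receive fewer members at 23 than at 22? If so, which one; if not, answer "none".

A

At 22 seats: C 10, H 6, D 3, A 3.
At 23 seats: C 11, H 7, D 3, A 2.
A drops from 3 to 2.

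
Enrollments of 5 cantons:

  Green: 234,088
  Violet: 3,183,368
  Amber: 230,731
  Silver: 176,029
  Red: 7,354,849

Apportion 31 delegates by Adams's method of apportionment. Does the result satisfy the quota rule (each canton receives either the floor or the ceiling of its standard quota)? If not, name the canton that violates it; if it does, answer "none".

Red

Standard quotas: Green 0.649, Violet 8.828, Amber 0.640, Silver 0.488, Red 20.395.
Adams allocation: Green 1, Violet 9, Amber 1, Silver 1, Red 19.
Red has quota 20.395 (lower 20, upper 21) but receives 19 — outside the quota interval.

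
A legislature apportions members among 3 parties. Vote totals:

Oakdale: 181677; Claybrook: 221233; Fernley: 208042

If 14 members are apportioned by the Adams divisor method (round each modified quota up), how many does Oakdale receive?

4

Standard divisor 610952/14 ≈ 43639.429; standard quotas: Oakdale 4.163, Claybrook 5.070, Fernley 4.767.
Rounding up gives 5, 6, 5 = 16 seats, so the divisor must be adjusted.
With modified divisor 48700: modified quotas Oakdale 3.731, Claybrook 4.543, Fernley 4.272.
Rounding up: Oakdale 4, Claybrook 5, Fernley 5 (total 14).
Oakdale receives 4.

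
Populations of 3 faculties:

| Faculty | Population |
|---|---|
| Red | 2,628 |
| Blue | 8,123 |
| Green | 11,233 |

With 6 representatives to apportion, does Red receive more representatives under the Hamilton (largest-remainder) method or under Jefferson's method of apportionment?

Hamilton: Red 1, Blue 2, Green 3.
Jefferson: Red 0, Blue 2, Green 4.
Red gets 1 under Hamilton and 0 under Jefferson.

Hamilton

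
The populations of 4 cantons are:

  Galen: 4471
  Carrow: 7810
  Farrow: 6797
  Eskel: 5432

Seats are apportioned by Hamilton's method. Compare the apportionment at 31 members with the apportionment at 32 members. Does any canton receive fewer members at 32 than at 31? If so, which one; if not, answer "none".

none

At 31 seats: Galen 6, Carrow 10, Farrow 8, Eskel 7.
At 32 seats: Galen 6, Carrow 10, Farrow 9, Eskel 7.
No canton's allocation decreased.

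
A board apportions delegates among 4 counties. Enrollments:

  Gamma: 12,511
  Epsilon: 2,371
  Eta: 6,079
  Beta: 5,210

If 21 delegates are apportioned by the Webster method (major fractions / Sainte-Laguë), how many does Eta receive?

Standard divisor 26171/21 ≈ 1246.238; standard quotas: Gamma 10.039, Epsilon 1.903, Eta 4.878, Beta 4.181.
Rounding to the nearest integer gives Gamma 10, Epsilon 2, Eta 5, Beta 4 — total 21, matching the house size, so no adjustment is needed.
Eta receives 5.

5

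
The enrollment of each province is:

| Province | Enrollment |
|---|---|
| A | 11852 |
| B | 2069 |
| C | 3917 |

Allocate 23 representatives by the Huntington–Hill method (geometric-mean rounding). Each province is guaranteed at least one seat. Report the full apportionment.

A=15, B=3, C=5

With divisor 791: modified quotas A 14.984, B 2.616, C 4.952.
Geometric-mean thresholds: A √(14·15)=14.491, B √(2·3)=2.449, C √(4·5)=4.472.
Each quota rounded against its threshold gives A 15, B 3, C 5 (total 23).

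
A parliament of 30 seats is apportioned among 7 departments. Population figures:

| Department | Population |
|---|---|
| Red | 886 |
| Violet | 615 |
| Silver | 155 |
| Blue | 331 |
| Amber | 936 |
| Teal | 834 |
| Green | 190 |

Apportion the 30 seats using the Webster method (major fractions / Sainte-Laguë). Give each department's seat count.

Red=7, Violet=5, Silver=1, Blue=3, Amber=7, Teal=6, Green=1

Standard divisor 3947/30 ≈ 131.567; standard quotas: Red 6.734, Violet 4.674, Silver 1.178, Blue 2.516, Amber 7.114, Teal 6.339, Green 1.444.
Rounding to the nearest integer gives Red 7, Violet 5, Silver 1, Blue 3, Amber 7, Teal 6, Green 1 — total 30, matching the house size, so no adjustment is needed.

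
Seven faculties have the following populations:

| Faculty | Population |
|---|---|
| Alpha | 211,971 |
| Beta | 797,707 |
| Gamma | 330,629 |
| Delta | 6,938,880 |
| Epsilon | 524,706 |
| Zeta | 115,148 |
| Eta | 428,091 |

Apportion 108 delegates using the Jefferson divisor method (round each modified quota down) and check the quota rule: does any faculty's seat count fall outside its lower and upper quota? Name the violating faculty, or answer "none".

Standard quotas: Alpha 2.449, Beta 9.217, Gamma 3.820, Delta 80.174, Epsilon 6.063, Zeta 1.330, Eta 4.946.
Jefferson allocation: Alpha 2, Beta 9, Gamma 3, Delta 82, Epsilon 6, Zeta 1, Eta 5.
Delta has quota 80.174 (lower 80, upper 81) but receives 82 — outside the quota interval.

Delta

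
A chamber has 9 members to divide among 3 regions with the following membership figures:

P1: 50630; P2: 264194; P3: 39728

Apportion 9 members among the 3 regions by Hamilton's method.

Standard divisor: 354552 ÷ 9 ≈ 39394.667.
Standard quotas: P1 1.2852, P2 6.7063, P3 1.0085.
Lower quotas: P1 1, P2 6, P3 1 (sum 8, leaving 1 seat).
Remainders in descending order: P2 0.7063, P1 0.2852, P3 0.0085.
Largest remainder: P2 receives the extra seat.

P1=1, P2=7, P3=1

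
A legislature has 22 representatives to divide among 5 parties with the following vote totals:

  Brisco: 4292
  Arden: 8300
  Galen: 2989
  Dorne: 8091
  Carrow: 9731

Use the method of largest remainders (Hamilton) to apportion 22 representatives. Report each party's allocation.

Brisco=3, Arden=6, Galen=2, Dorne=5, Carrow=6

The standard divisor is 33403/22 ≈ 1518.318.
Standard quotas: Brisco 2.8268, Arden 5.4666, Galen 1.9686, Dorne 5.3289, Carrow 6.4091.
Lower quotas: Brisco 2, Arden 5, Galen 1, Dorne 5, Carrow 6 (sum 19, leaving 3 seats).
Remainders in descending order: Galen 0.9686, Brisco 0.8268, Arden 0.4666, Carrow 0.4091, Dorne 0.3289.
The surplus seats go to Galen, Brisco, Arden.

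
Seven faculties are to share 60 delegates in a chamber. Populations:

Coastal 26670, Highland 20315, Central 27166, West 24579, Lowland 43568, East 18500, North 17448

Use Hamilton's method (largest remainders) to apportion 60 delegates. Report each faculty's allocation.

Standard divisor: 178246 ÷ 60 ≈ 2970.767.
Standard quotas: Coastal 8.9775, Highland 6.8383, Central 9.1444, West 8.2736, Lowland 14.6656, East 6.2273, North 5.8732.
Lower quotas: Coastal 8, Highland 6, Central 9, West 8, Lowland 14, East 6, North 5 (sum 56, leaving 4 seats).
Remainders in descending order: Coastal 0.9775, North 0.8732, Highland 0.8383, Lowland 0.6656, West 0.2736, East 0.2273, Central 0.1444.
Largest remainders: Coastal, North, Highland, Lowland receive the extra seats.

Coastal=9; Highland=7; Central=9; West=8; Lowland=15; East=6; North=6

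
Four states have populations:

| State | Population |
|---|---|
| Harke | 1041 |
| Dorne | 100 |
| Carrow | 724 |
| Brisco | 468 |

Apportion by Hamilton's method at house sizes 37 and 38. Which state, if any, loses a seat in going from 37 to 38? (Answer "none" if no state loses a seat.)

At 37 seats: Harke 17, Dorne 2, Carrow 11, Brisco 7.
At 38 seats: Harke 17, Dorne 2, Carrow 12, Brisco 7.
No state's allocation decreased.

none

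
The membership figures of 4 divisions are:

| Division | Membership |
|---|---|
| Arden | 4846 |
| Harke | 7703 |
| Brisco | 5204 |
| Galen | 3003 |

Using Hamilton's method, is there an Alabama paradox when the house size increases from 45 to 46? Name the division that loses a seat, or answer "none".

none

At 45 seats: Arden 10, Harke 17, Brisco 11, Galen 7.
At 46 seats: Arden 11, Harke 17, Brisco 11, Galen 7.
No division's allocation decreased.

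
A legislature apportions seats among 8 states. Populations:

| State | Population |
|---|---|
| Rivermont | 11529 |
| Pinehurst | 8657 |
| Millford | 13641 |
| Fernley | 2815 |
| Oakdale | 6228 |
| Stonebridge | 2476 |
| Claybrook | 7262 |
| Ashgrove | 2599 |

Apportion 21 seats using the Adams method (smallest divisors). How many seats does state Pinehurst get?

3

Standard divisor 55207/21 ≈ 2628.905; standard quotas: Rivermont 4.385, Pinehurst 3.293, Millford 5.189, Fernley 1.071, Oakdale 2.369, Stonebridge 0.942, Claybrook 2.762, Ashgrove 0.989.
Rounding up gives 5, 4, 6, 2, 3, 1, 3, 1 = 25 seats, so the divisor must be adjusted.
With modified divisor 3000: modified quotas Rivermont 3.843, Pinehurst 2.886, Millford 4.547, Fernley 0.938, Oakdale 2.076, Stonebridge 0.825, Claybrook 2.421, Ashgrove 0.866.
Rounding up: Rivermont 4, Pinehurst 3, Millford 5, Fernley 1, Oakdale 3, Stonebridge 1, Claybrook 3, Ashgrove 1 (total 21).
Pinehurst receives 3.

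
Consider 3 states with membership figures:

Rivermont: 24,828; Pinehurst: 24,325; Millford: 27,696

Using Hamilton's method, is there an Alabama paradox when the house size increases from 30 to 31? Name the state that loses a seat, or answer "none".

At 30 seats: Rivermont 10, Pinehurst 9, Millford 11.
At 31 seats: Rivermont 10, Pinehurst 10, Millford 11.
No state's allocation decreased.

none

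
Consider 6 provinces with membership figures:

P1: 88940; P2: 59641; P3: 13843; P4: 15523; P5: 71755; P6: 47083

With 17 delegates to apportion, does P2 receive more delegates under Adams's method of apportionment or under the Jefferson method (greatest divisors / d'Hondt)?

Jefferson

Adams: P1 5, P2 3, P3 1, P4 1, P5 4, P6 3.
Jefferson: P1 5, P2 4, P3 0, P4 1, P5 4, P6 3.
P2 gets 3 under Adams and 4 under Jefferson.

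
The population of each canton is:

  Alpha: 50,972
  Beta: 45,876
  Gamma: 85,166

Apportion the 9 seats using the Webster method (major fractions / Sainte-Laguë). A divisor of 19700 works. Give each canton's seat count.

Alpha=3; Beta=2; Gamma=4

With modified divisor 19700: modified quotas Alpha 2.587, Beta 2.329, Gamma 4.323.
Rounding to the nearest integer: Alpha 3, Beta 2, Gamma 4 (total 9).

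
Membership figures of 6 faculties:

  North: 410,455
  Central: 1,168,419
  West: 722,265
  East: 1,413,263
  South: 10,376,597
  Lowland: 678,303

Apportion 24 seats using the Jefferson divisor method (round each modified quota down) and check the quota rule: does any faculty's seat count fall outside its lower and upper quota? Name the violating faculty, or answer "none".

Standard quotas: North 0.667, Central 1.899, West 1.174, East 2.297, South 16.862, Lowland 1.102.
Jefferson allocation: North 0, Central 2, West 1, East 2, South 18, Lowland 1.
South has quota 16.862 (lower 16, upper 17) but receives 18 — outside the quota interval.

South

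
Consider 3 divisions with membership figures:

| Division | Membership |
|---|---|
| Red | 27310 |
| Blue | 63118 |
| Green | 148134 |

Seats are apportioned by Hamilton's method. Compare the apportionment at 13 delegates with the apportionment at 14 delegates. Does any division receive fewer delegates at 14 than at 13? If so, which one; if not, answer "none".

Red

At 13 seats: Red 2, Blue 3, Green 8.
At 14 seats: Red 1, Blue 4, Green 9.
Red drops from 2 to 1.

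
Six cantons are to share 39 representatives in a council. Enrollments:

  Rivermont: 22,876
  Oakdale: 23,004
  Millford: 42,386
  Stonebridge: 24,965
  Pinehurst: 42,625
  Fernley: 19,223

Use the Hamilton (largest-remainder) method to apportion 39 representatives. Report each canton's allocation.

Standard divisor: 175079 ÷ 39 ≈ 4489.205.
Standard quotas: Rivermont 5.0958, Oakdale 5.1243, Millford 9.4418, Stonebridge 5.5611, Pinehurst 9.4950, Fernley 4.2820.
Lower quotas: Rivermont 5, Oakdale 5, Millford 9, Stonebridge 5, Pinehurst 9, Fernley 4 (sum 37, leaving 2 seats).
Remainders in descending order: Stonebridge 0.5611, Pinehurst 0.4950, Millford 0.4418, Fernley 0.2820, Oakdale 0.1243, Rivermont 0.0958.
The surplus seats go to Stonebridge, Pinehurst.

Rivermont 5, Oakdale 5, Millford 9, Stonebridge 6, Pinehurst 10, Fernley 4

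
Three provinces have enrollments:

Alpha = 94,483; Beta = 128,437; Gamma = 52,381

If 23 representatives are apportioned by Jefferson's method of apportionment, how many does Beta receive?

Standard divisor 275301/23 ≈ 11969.609; standard quotas: Alpha 7.894, Beta 10.730, Gamma 4.376.
Rounding down gives 7, 10, 4 = 21 seats, so the divisor must be adjusted.
With modified divisor 11200: modified quotas Alpha 8.436, Beta 11.468, Gamma 4.677.
Rounding down: Alpha 8, Beta 11, Gamma 4 (total 23).
Beta receives 11.

11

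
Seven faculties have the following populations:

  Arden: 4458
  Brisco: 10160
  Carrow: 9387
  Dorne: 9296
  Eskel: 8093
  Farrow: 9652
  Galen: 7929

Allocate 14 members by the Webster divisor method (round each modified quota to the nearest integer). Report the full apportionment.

Arden 1, Brisco 3, Carrow 2, Dorne 2, Eskel 2, Farrow 2, Galen 2

Standard divisor 58975/14 ≈ 4212.5; standard quotas: Arden 1.058, Brisco 2.412, Carrow 2.228, Dorne 2.207, Eskel 1.921, Farrow 2.291, Galen 1.882.
Rounding to the nearest integer gives 1, 2, 2, 2, 2, 2, 2 = 13 seats, so the divisor must be adjusted.
With modified divisor 4000: modified quotas Arden 1.115, Brisco 2.540, Carrow 2.347, Dorne 2.324, Eskel 2.023, Farrow 2.413, Galen 1.982.
Rounding to the nearest integer: Arden 1, Brisco 3, Carrow 2, Dorne 2, Eskel 2, Farrow 2, Galen 2 (total 14).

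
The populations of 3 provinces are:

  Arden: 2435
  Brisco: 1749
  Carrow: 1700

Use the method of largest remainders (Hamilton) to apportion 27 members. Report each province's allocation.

The standard divisor is 5884/27 ≈ 217.926.
Standard quotas: Arden 11.174, Brisco 8.026, Carrow 7.801.
Lower quotas: Arden 11, Brisco 8, Carrow 7 (sum 26, leaving 1 seat).
Remainders in descending order: Carrow 0.801, Arden 0.174, Brisco 0.026.
Largest remainder: Carrow receives the extra seat.

Arden: 11, Brisco: 8, Carrow: 8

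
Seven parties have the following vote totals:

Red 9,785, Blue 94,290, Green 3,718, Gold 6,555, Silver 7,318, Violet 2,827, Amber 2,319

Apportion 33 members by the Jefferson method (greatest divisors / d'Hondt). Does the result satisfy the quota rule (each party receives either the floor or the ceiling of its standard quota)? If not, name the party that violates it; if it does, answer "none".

Blue

Standard quotas: Red 2.546, Blue 24.537, Green 0.968, Gold 1.706, Silver 1.904, Violet 0.736, Amber 0.603.
Jefferson allocation: Red 2, Blue 27, Green 1, Gold 1, Silver 2, Violet 0, Amber 0.
Blue has quota 24.537 (lower 24, upper 25) but receives 27 — outside the quota interval.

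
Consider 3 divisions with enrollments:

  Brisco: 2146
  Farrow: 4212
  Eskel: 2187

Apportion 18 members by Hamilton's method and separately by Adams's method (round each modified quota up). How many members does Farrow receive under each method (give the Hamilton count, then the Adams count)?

9 and 8

Hamilton: Brisco 4, Farrow 9, Eskel 5.
Adams: Brisco 5, Farrow 8, Eskel 5.
Farrow gets 9 under Hamilton and 8 under Adams.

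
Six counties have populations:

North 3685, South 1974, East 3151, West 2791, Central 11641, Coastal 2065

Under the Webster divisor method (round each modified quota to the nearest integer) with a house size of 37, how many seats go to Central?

Standard divisor 25307/37 ≈ 683.973; standard quotas: North 5.388, South 2.886, East 4.607, West 4.081, Central 17.020, Coastal 3.019.
Rounding to the nearest integer gives North 5, South 3, East 5, West 4, Central 17, Coastal 3 — total 37, matching the house size, so no adjustment is needed.
Central receives 17.

17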